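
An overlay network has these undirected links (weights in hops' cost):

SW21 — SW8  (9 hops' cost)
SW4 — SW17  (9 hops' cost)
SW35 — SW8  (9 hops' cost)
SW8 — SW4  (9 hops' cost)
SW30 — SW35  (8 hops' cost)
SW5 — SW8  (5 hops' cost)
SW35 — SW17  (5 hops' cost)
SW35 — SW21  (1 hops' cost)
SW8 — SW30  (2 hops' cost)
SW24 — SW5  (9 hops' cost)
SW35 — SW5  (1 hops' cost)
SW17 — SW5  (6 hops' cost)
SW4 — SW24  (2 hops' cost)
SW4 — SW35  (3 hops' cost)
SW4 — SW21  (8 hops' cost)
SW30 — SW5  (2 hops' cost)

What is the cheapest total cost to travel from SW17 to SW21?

Running Dijkstra from SW17:
SW17: 0
SW35: 5  (via SW17)
SW5: 6  (via SW17)
SW21: 6  (via SW35)
Shortest route: SW17 → SW35 → SW21 = 6 hops' cost.

6 hops' cost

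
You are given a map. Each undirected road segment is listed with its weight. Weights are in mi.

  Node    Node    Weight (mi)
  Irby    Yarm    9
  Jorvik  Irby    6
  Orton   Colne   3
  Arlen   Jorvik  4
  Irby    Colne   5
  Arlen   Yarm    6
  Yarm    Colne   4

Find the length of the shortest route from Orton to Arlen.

13 mi

Shortest distances from Orton:
Orton: 0
Colne: 3  (via Orton)
Yarm: 7  (via Colne)
Irby: 8  (via Colne)
Arlen: 13  (via Yarm)
Shortest route: Orton → Colne → Yarm → Arlen = 13 mi.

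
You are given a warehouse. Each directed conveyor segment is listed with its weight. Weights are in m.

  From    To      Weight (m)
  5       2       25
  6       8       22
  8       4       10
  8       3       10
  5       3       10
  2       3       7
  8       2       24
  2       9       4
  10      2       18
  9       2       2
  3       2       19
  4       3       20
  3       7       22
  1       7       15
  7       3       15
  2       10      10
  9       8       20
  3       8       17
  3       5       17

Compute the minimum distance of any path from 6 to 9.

50 m

Settle nodes by increasing distance from 6:
6: 0
8: 22  (via 6)
3: 32  (via 8)
4: 32  (via 8)
2: 46  (via 8)
5: 49  (via 3)
9: 50  (via 2)
Shortest route: 6–8–2–9 = 50 m.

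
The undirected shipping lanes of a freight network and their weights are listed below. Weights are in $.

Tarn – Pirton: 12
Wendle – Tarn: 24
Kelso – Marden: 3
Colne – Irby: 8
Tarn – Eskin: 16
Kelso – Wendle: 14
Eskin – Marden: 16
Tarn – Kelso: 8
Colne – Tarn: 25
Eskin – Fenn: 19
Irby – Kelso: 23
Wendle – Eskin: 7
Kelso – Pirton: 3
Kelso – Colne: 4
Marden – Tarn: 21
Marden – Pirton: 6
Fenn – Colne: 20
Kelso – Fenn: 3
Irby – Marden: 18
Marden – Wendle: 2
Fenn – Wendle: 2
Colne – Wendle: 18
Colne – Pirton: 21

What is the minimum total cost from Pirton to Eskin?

Running Dijkstra from Pirton:
Pirton: 0
Kelso: 3  (via Pirton)
Marden: 6  (via Pirton)
Fenn: 6  (via Kelso)
Colne: 7  (via Kelso)
Wendle: 8  (via Marden)
Tarn: 11  (via Kelso)
Irby: 15  (via Colne)
Eskin: 15  (via Wendle)
Shortest route: Pirton → Marden → Wendle → Eskin = $15.

$15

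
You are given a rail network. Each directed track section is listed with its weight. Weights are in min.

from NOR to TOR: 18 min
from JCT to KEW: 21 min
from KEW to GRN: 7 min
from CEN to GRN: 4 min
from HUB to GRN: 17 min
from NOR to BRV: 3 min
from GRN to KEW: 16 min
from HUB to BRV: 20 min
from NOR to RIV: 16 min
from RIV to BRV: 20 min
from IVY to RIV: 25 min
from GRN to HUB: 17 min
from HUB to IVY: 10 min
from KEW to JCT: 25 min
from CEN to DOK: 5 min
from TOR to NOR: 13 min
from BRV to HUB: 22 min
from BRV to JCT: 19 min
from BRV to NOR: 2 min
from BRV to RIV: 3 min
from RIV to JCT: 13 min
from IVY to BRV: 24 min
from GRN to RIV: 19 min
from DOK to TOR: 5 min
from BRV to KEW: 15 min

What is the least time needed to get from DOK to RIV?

24 min

Running Dijkstra from DOK:
DOK: 0
TOR: 5  (via DOK)
NOR: 18  (via TOR)
BRV: 21  (via NOR)
RIV: 24  (via BRV)
Shortest route: DOK–TOR–NOR–BRV–RIV = 24 min.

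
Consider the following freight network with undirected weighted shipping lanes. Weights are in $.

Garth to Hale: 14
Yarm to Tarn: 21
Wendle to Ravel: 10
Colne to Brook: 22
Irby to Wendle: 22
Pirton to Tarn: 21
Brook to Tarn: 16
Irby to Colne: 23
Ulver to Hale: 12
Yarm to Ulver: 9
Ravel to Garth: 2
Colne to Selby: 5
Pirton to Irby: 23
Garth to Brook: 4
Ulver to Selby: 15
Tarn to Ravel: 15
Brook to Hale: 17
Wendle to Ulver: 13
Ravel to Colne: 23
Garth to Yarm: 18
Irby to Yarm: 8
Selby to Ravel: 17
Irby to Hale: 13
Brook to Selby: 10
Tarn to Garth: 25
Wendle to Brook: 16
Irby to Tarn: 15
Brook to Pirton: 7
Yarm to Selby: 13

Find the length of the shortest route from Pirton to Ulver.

Enumerating some paths:
Pirton → Brook → Hale → Ulver: 7+17+12 = 36
Pirton → Brook → Selby → Ulver: 7+10+15 = 32
The minimum is $32 via Pirton → Brook → Selby → Ulver.

$32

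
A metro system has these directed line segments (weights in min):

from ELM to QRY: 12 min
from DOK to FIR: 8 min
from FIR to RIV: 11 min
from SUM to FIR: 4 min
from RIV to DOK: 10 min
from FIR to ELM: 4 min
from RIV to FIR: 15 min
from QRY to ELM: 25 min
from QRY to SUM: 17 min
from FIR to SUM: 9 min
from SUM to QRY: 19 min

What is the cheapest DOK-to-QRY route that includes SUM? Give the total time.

36 min

Shortest DOK→SUM: DOK → FIR → SUM = 17
Best SUM to QRY: SUM → QRY costing 19
Total via SUM: 17 + 19 = 36 min.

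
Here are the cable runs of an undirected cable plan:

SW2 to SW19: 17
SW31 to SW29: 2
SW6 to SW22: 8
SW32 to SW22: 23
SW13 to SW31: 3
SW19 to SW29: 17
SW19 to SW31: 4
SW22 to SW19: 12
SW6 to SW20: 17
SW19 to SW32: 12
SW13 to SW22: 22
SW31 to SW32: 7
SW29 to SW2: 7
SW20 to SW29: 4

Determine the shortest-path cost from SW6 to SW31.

Running Dijkstra from SW6:
SW6: 0
SW22: 8  (via SW6)
SW20: 17  (via SW6)
SW19: 20  (via SW22)
SW29: 21  (via SW20)
SW31: 23  (via SW29)
Shortest route: SW6–SW20–SW29–SW31 = 23.

23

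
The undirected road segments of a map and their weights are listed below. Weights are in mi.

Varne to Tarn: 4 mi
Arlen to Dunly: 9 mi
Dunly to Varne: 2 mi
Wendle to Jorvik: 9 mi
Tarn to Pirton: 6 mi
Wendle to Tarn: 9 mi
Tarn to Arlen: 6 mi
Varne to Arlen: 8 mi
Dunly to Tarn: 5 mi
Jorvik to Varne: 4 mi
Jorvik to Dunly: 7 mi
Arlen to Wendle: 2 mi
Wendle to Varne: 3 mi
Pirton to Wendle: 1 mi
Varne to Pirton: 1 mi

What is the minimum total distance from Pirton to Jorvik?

Settle nodes by increasing distance from Pirton:
Pirton: 0
Wendle: 1  (via Pirton)
Varne: 1  (via Pirton)
Arlen: 3  (via Wendle)
Dunly: 3  (via Varne)
Jorvik: 5  (via Varne)
Shortest route: Pirton–Varne–Jorvik = 5 mi.

5 mi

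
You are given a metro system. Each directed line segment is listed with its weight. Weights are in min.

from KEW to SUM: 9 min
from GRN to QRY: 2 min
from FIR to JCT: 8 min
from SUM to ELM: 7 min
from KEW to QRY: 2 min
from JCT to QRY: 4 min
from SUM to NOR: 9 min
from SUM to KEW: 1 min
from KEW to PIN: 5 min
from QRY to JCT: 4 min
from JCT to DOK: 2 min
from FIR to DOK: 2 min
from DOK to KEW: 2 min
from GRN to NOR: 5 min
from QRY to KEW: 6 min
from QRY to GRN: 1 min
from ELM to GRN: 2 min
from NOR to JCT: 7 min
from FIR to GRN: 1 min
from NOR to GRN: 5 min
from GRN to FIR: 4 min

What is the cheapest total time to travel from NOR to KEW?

Compare a few routes:
NOR → GRN → FIR → DOK → KEW: 5+4+2+2 = 13
NOR → GRN → QRY → KEW: 5+2+6 = 13
NOR → GRN → QRY → JCT → DOK → KEW: 5+2+4+2+2 = 15
NOR → JCT → DOK → KEW: 7+2+2 = 11
The minimum is 11 min via NOR → JCT → DOK → KEW.

11 min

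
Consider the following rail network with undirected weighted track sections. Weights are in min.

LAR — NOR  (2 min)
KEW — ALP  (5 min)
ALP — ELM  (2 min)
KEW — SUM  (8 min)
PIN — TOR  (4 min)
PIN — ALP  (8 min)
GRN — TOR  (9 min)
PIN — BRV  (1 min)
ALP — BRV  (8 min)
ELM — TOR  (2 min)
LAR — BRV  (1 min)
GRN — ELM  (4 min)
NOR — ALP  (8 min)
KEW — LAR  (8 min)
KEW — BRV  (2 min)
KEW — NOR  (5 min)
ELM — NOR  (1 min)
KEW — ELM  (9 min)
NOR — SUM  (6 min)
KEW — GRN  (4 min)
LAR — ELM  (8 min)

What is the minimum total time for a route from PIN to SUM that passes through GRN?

18 min

Best PIN to GRN: PIN → BRV → KEW → GRN costing 7
Shortest GRN→SUM: GRN → ELM → NOR → SUM = 11
Total via GRN: 7 + 11 = 18 min.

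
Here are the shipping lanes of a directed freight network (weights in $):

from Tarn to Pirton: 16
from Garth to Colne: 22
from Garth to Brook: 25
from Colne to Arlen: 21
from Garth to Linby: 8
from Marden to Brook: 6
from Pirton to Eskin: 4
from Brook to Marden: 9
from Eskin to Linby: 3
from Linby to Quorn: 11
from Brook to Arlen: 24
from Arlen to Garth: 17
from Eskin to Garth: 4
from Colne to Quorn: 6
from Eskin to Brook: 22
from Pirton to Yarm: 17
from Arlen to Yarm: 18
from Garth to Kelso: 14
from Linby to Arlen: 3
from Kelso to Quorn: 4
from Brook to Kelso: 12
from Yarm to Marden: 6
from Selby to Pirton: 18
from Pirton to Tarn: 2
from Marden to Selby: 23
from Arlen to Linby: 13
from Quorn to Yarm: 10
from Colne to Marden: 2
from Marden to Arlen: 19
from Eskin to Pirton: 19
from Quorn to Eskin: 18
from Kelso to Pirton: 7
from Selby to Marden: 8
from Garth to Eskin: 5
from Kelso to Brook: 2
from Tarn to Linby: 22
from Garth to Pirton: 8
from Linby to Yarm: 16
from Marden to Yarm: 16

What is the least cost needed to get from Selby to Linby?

Settle nodes by increasing distance from Selby:
Selby: 0
Marden: 8  (via Selby)
Brook: 14  (via Marden)
Pirton: 18  (via Selby)
Tarn: 20  (via Pirton)
Eskin: 22  (via Pirton)
Yarm: 24  (via Marden)
Linby: 25  (via Eskin)
Shortest route: Selby–Pirton–Eskin–Linby = $25.

$25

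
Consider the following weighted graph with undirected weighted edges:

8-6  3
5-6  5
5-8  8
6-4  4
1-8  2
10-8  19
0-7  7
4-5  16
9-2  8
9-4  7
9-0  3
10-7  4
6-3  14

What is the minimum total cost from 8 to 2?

22

Running Dijkstra from 8:
8: 0
1: 2  (via 8)
6: 3  (via 8)
4: 7  (via 6)
5: 8  (via 8)
9: 14  (via 4)
0: 17  (via 9)
3: 17  (via 6)
10: 19  (via 8)
2: 22  (via 9)
Shortest route: 8–6–4–9–2 = 22.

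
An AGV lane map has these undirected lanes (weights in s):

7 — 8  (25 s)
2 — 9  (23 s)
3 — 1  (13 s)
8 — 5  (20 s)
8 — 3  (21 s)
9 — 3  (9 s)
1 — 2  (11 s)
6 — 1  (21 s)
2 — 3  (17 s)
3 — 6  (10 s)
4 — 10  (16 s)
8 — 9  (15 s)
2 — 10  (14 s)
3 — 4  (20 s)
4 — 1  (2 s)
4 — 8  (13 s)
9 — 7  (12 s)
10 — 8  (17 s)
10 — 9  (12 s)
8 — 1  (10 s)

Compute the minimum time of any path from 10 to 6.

31 s

Compare a few routes:
10–9–3–6: 12+9+10 = 31
10–4–1–6: 16+2+21 = 39
10–4–1–3–6: 16+2+13+10 = 41
Cheapest is 10–9–3–6 at 31 s.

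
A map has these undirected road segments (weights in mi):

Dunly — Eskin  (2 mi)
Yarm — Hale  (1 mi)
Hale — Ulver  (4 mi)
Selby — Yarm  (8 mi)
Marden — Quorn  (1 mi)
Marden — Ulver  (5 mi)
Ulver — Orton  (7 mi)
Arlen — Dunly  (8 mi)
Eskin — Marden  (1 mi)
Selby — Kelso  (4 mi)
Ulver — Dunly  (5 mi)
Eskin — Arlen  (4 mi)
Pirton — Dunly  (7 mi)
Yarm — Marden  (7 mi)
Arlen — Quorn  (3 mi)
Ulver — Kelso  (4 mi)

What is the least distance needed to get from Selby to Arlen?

Candidate routes:
Selby - Kelso - Ulver - Marden - Eskin - Arlen: 4+4+5+1+4 = 18
Selby - Kelso - Ulver - Marden - Quorn - Arlen: 4+4+5+1+3 = 17
Cheapest is Selby - Kelso - Ulver - Marden - Quorn - Arlen at 17 mi.

17 mi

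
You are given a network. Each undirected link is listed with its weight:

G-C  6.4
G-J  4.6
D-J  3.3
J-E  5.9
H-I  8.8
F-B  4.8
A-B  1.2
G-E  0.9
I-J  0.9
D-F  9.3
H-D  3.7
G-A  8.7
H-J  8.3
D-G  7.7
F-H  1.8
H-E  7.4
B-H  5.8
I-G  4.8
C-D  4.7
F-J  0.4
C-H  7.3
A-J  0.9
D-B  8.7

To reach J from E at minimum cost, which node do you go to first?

G

Compare a few routes:
E - J: 5.9 = 5.9
E - G - J: 0.9+4.6 = 5.5
The minimum is 5.5 via E - G - J.
So from E the first move is to G.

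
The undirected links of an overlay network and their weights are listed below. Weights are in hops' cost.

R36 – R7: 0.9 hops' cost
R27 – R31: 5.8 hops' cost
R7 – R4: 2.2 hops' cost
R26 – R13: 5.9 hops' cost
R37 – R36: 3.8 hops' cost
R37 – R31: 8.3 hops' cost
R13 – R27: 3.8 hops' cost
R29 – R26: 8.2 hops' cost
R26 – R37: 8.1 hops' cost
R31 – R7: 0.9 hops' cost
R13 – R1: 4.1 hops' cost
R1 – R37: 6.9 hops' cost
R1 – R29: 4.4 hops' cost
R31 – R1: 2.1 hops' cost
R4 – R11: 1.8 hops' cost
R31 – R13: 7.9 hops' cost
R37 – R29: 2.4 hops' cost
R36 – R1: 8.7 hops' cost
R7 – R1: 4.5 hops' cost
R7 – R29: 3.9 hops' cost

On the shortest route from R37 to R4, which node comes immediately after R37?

R36

Compare a few routes:
R37 → R36 → R7 → R4: 3.8+0.9+2.2 = 6.9
R37 → R29 → R7 → R4: 2.4+3.9+2.2 = 8.5
The minimum is 6.9 hops' cost via R37 → R36 → R7 → R4.
So from R37 the first move is to R36.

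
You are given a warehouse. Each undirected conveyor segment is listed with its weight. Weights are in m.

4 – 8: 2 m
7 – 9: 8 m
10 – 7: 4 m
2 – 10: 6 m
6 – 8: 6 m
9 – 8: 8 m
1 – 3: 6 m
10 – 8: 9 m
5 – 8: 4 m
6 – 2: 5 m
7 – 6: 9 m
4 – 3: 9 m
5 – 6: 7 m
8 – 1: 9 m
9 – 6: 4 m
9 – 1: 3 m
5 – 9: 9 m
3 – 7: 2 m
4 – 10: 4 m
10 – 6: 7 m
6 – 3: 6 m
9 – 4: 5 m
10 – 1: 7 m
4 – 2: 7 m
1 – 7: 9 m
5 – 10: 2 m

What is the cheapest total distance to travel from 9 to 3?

Running Dijkstra from 9:
9: 0
1: 3  (via 9)
6: 4  (via 9)
4: 5  (via 9)
8: 7  (via 4)
7: 8  (via 9)
2: 9  (via 6)
3: 9  (via 1)
Shortest route: 9–1–3 = 9 m.

9 m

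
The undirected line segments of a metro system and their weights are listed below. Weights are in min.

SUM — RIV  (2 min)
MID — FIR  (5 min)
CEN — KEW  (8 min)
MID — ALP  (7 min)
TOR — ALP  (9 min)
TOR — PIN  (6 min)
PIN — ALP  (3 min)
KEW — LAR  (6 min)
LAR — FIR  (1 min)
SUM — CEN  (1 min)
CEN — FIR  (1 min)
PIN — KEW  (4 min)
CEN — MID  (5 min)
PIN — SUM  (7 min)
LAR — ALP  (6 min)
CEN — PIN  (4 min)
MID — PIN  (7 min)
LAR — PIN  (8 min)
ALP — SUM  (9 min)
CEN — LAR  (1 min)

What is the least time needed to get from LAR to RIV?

4 min

Running Dijkstra from LAR:
LAR: 0
FIR: 1  (via LAR)
CEN: 1  (via LAR)
SUM: 2  (via CEN)
RIV: 4  (via SUM)
Shortest route: LAR–CEN–SUM–RIV = 4 min.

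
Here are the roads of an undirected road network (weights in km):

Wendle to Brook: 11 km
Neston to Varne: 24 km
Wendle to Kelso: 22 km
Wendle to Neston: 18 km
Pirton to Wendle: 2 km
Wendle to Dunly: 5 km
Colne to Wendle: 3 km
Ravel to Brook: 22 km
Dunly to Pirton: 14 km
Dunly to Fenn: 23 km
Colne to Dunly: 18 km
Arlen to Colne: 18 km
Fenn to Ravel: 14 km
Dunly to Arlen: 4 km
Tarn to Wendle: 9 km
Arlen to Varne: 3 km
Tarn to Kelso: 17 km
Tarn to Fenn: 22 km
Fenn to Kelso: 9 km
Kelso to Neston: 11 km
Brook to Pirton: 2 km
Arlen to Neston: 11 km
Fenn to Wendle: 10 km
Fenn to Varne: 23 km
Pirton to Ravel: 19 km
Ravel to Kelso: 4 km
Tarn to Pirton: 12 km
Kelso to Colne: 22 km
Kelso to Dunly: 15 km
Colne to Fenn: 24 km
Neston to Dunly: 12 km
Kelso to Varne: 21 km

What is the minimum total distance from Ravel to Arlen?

23 km

Candidate routes:
Ravel–Kelso–Neston–Arlen: 4+11+11 = 26
Ravel–Kelso–Dunly–Arlen: 4+15+4 = 23
The minimum is 23 km via Ravel–Kelso–Dunly–Arlen.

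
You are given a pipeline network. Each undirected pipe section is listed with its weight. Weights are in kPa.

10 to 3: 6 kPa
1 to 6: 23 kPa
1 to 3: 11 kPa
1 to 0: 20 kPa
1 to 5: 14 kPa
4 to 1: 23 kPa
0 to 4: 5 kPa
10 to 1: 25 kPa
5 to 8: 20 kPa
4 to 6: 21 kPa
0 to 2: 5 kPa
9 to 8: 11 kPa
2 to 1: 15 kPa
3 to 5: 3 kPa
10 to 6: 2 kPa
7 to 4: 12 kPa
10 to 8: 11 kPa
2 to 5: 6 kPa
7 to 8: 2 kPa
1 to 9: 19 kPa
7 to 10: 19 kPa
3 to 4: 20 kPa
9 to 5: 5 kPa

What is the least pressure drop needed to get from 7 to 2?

Shortest distances from 7:
7: 0
8: 2  (via 7)
4: 12  (via 7)
9: 13  (via 8)
10: 13  (via 8)
6: 15  (via 10)
0: 17  (via 4)
5: 18  (via 9)
3: 19  (via 10)
2: 22  (via 0)
Shortest route: 7 → 4 → 0 → 2 = 22 kPa.

22 kPa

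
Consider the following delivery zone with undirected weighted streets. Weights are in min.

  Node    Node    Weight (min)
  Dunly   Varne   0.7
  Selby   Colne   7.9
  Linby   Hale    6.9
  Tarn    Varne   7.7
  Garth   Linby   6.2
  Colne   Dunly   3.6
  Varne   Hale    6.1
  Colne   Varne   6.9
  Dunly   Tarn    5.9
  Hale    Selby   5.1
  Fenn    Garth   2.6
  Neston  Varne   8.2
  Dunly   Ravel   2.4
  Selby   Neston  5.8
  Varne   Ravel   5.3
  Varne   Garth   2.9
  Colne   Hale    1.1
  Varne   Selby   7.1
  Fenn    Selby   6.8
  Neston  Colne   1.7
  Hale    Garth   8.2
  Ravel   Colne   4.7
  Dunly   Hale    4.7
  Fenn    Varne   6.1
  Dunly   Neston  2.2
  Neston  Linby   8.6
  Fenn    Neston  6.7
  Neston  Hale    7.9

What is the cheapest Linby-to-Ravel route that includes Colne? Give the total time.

Best Linby to Colne: Linby → Hale → Colne costing 8
Best Colne to Ravel: Colne → Ravel costing 4.7
Total via Colne: 8 + 4.7 = 12.7 min.

12.7 min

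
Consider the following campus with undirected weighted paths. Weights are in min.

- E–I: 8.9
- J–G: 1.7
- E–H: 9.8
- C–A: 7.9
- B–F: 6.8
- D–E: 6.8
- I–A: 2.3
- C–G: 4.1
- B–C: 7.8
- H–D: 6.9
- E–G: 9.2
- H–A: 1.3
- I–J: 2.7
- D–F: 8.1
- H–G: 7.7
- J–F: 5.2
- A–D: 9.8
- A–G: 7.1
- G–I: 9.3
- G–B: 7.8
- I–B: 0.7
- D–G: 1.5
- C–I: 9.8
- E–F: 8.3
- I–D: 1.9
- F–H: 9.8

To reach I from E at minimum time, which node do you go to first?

Candidate routes:
E - D - I: 6.8+1.9 = 8.7
E - G - D - I: 9.2+1.5+1.9 = 12.6
E - I: 8.9 = 8.9
The minimum is 8.7 min via E - D - I.
So from E the first move is to D.

D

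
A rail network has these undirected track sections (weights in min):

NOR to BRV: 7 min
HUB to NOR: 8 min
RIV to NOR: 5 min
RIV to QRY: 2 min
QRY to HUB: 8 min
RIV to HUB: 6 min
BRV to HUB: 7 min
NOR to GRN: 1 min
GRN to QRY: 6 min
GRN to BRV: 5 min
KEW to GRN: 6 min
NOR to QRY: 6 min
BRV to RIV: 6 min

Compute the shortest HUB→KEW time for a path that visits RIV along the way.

Best HUB to RIV: HUB–RIV costing 6
Best RIV to KEW: RIV–NOR–GRN–KEW costing 12
Total via RIV: 6 + 12 = 18 min.

18 min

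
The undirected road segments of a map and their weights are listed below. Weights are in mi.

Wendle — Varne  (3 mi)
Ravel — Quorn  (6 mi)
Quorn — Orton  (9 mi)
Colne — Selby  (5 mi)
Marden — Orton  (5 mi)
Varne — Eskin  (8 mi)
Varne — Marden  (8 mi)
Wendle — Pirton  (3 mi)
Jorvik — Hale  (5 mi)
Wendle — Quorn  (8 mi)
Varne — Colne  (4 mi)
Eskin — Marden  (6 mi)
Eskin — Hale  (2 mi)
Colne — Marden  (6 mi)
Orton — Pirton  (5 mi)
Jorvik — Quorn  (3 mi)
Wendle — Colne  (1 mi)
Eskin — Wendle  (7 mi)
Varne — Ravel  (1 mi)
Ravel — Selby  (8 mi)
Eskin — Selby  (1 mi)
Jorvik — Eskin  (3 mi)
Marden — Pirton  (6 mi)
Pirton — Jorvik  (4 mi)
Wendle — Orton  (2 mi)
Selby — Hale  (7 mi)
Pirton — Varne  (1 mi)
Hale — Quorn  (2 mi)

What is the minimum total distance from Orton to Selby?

8 mi

Running Dijkstra from Orton:
Orton: 0
Wendle: 2  (via Orton)
Colne: 3  (via Wendle)
Pirton: 5  (via Orton)
Varne: 5  (via Wendle)
Marden: 5  (via Orton)
Ravel: 6  (via Varne)
Selby: 8  (via Colne)
Shortest route: Orton → Wendle → Colne → Selby = 8 mi.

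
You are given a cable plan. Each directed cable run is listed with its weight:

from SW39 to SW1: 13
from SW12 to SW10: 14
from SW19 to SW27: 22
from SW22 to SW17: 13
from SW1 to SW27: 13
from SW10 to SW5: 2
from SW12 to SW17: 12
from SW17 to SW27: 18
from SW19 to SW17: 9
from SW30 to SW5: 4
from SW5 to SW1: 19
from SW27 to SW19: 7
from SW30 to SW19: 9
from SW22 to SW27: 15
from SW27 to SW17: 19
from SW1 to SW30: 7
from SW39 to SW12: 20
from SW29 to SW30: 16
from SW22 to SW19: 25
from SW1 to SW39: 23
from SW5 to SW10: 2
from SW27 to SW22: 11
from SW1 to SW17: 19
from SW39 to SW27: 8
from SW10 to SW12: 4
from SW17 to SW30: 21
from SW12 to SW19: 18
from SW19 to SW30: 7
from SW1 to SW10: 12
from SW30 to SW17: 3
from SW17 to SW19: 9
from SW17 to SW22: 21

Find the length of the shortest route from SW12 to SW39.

Running Dijkstra from SW12:
SW12: 0
SW17: 12  (via SW12)
SW10: 14  (via SW12)
SW5: 16  (via SW10)
SW19: 18  (via SW12)
SW30: 25  (via SW19)
SW27: 30  (via SW17)
SW22: 33  (via SW17)
SW1: 35  (via SW5)
SW39: 58  (via SW1)
Shortest route: SW12–SW10–SW5–SW1–SW39 = 58.

58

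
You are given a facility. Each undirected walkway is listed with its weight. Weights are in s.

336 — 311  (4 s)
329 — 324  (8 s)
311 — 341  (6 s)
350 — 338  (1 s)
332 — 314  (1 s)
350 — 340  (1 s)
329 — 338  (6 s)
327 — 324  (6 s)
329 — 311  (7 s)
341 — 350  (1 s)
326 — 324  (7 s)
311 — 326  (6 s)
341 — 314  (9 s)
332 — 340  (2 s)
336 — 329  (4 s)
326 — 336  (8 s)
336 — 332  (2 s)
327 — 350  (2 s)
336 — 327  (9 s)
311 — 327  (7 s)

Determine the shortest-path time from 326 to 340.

12 s

Shortest distances from 326:
326: 0
311: 6  (via 326)
324: 7  (via 326)
336: 8  (via 326)
332: 10  (via 336)
314: 11  (via 332)
341: 12  (via 311)
340: 12  (via 332)
Shortest route: 326–336–332–340 = 12 s.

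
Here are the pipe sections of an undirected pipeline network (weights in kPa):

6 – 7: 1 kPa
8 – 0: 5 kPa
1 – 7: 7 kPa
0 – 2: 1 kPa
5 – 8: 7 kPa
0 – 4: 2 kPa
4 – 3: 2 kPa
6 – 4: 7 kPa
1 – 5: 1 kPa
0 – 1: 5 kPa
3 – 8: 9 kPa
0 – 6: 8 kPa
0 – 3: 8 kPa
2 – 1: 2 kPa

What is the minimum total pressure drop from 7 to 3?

Enumerating some paths:
7–6–0–4–3: 1+8+2+2 = 13
7–6–4–3: 1+7+2 = 10
7–1–2–0–4–3: 7+2+1+2+2 = 14
The minimum is 10 kPa via 7–6–4–3.

10 kPa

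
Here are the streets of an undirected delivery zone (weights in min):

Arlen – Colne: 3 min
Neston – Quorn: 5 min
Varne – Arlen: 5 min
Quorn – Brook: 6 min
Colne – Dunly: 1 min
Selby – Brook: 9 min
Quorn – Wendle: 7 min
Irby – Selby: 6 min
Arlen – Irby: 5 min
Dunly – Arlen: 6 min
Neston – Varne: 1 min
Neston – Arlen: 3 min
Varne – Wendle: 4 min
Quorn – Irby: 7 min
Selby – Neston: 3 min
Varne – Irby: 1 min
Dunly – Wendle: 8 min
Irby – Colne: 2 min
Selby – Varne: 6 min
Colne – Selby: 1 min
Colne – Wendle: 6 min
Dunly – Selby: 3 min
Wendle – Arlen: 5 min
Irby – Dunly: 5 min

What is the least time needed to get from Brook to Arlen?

Enumerating some paths:
Brook → Quorn → Neston → Arlen: 6+5+3 = 14
Brook → Selby → Colne → Arlen: 9+1+3 = 13
Brook → Selby → Dunly → Colne → Arlen: 9+3+1+3 = 16
Brook → Selby → Neston → Arlen: 9+3+3 = 15
The minimum is 13 min via Brook → Selby → Colne → Arlen.

13 min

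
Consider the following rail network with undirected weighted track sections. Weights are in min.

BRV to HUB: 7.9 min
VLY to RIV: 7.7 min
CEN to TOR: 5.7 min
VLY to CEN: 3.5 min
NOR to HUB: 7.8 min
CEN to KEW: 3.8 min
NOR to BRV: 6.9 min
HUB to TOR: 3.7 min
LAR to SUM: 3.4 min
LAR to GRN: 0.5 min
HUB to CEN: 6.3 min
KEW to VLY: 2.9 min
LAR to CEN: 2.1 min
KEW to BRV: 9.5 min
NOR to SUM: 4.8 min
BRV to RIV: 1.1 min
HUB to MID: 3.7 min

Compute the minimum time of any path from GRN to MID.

Settle nodes by increasing distance from GRN:
GRN: 0
LAR: 0.5  (via GRN)
CEN: 2.6  (via LAR)
SUM: 3.9  (via LAR)
VLY: 6.1  (via CEN)
KEW: 6.4  (via CEN)
TOR: 8.3  (via CEN)
NOR: 8.7  (via SUM)
HUB: 8.9  (via CEN)
MID: 12.6  (via HUB)
Shortest route: GRN–LAR–CEN–HUB–MID = 12.6 min.

12.6 min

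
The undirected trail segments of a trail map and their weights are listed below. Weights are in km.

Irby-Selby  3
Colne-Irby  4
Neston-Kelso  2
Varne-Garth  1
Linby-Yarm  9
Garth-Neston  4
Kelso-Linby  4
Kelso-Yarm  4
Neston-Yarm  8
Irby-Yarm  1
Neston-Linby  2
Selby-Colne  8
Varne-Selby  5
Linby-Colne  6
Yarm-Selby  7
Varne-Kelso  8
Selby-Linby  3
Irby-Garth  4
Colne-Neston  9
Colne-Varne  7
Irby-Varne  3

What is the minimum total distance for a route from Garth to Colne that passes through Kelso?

15 km

Best Garth to Kelso: Garth–Neston–Kelso costing 6
Best Kelso to Colne: Kelso–Yarm–Irby–Colne costing 9
Total via Kelso: 6 + 9 = 15 km.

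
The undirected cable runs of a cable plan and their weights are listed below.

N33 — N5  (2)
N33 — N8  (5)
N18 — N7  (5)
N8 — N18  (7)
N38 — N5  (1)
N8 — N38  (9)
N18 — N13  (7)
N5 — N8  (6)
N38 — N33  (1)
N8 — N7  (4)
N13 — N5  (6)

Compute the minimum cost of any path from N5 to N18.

13

Shortest distances from N5:
N5: 0
N38: 1  (via N5)
N33: 2  (via N5)
N8: 6  (via N5)
N13: 6  (via N5)
N7: 10  (via N8)
N18: 13  (via N8)
Shortest route: N5 → N8 → N18 = 13.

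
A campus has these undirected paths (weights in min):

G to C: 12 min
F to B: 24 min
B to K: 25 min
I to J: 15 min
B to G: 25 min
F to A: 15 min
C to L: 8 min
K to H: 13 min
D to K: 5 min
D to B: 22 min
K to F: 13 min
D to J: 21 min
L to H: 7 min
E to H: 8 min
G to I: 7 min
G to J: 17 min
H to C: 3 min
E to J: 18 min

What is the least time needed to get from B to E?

Enumerating some paths:
B–F–K–H–E: 24+13+13+8 = 58
B–K–H–E: 25+13+8 = 46
B–G–C–H–E: 25+12+3+8 = 48
B–D–K–H–E: 22+5+13+8 = 48
The minimum is 46 min via B–K–H–E.

46 min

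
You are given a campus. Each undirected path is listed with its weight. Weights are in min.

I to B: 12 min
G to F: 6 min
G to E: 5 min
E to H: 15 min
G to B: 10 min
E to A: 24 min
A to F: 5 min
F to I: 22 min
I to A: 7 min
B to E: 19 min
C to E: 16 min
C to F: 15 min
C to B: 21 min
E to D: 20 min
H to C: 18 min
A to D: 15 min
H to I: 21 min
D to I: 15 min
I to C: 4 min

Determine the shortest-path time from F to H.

26 min

Enumerating some paths:
F → G → E → H: 6+5+15 = 26
F → A → I → H: 5+7+21 = 33
F → C → H: 15+18 = 33
Cheapest is F → G → E → H at 26 min.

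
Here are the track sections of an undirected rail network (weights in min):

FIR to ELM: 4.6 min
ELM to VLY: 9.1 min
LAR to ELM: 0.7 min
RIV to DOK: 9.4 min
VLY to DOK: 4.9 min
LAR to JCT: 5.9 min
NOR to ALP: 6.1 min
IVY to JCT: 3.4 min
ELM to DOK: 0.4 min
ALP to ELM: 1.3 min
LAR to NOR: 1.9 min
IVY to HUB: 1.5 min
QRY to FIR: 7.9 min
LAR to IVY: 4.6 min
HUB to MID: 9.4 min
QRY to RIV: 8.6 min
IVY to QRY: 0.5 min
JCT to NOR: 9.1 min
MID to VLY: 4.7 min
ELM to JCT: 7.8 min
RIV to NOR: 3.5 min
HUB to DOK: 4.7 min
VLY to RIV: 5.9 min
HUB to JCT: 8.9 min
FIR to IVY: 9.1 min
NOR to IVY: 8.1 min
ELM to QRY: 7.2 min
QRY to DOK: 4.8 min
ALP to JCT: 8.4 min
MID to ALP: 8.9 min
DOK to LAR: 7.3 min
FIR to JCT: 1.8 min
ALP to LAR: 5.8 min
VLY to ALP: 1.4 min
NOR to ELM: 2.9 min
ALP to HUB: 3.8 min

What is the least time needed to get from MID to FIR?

Shortest distances from MID:
MID: 0
VLY: 4.7  (via MID)
ALP: 6.1  (via VLY)
ELM: 7.4  (via ALP)
DOK: 7.8  (via ELM)
LAR: 8.1  (via ELM)
HUB: 9.4  (via MID)
NOR: 10  (via LAR)
RIV: 10.6  (via VLY)
IVY: 10.9  (via HUB)
QRY: 11.4  (via IVY)
FIR: 12  (via ELM)
Shortest route: MID–VLY–ALP–ELM–FIR = 12 min.

12 min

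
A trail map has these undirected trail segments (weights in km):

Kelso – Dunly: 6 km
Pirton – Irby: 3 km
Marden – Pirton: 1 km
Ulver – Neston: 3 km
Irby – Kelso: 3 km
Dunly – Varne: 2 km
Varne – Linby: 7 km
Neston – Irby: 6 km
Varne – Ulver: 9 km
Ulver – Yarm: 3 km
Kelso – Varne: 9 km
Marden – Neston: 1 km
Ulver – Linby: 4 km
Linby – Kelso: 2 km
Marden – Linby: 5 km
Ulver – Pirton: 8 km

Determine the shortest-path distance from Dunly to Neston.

Candidate routes:
Dunly - Varne - Ulver - Neston: 2+9+3 = 14
Dunly - Kelso - Linby - Ulver - Neston: 6+2+4+3 = 15
Dunly - Kelso - Irby - Neston: 6+3+6 = 15
Dunly - Varne - Linby - Marden - Neston: 2+7+5+1 = 15
Cheapest is Dunly - Varne - Ulver - Neston at 14 km.

14 km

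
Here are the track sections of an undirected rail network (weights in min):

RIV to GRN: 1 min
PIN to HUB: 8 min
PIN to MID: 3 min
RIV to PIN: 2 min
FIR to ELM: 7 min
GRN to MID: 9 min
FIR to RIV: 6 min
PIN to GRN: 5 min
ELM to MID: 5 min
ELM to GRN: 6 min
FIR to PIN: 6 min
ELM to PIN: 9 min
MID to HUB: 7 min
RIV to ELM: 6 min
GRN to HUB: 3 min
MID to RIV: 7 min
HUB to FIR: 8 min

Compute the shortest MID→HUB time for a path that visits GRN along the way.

9 min

Best MID to GRN: MID → PIN → RIV → GRN costing 6
Best GRN to HUB: GRN → HUB costing 3
Total via GRN: 6 + 3 = 9 min.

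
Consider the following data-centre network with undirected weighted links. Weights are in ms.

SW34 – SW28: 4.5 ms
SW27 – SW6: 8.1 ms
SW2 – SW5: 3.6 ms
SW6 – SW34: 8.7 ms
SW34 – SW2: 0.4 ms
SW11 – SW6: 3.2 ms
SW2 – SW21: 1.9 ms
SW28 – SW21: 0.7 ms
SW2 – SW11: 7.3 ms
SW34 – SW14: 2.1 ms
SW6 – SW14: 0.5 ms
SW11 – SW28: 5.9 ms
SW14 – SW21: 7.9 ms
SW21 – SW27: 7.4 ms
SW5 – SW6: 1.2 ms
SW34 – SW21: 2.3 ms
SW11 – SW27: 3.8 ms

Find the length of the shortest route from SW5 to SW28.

6.2 ms

Candidate routes:
SW5–SW6–SW14–SW34–SW21–SW28: 1.2+0.5+2.1+2.3+0.7 = 6.8
SW5–SW2–SW21–SW28: 3.6+1.9+0.7 = 6.2
The minimum is 6.2 ms via SW5–SW2–SW21–SW28.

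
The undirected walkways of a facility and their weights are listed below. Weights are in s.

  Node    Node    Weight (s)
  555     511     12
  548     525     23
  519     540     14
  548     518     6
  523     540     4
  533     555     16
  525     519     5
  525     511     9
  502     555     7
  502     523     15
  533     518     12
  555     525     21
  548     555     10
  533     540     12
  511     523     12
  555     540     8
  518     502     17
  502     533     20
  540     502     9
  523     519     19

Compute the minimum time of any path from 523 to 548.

22 s

Candidate routes:
523 → 511 → 555 → 548: 12+12+10 = 34
523 → 502 → 555 → 548: 15+7+10 = 32
523 → 540 → 502 → 555 → 548: 4+9+7+10 = 30
523 → 540 → 555 → 548: 4+8+10 = 22
Cheapest is 523 → 540 → 555 → 548 at 22 s.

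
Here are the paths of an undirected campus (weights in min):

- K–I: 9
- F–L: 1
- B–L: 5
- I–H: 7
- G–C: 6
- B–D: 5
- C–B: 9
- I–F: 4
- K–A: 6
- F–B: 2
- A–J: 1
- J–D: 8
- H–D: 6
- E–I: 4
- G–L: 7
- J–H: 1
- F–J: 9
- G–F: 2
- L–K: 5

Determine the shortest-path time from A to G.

Candidate routes:
A - K - L - F - G: 6+5+1+2 = 14
A - J - F - G: 1+9+2 = 12
Cheapest is A - J - F - G at 12 min.

12 min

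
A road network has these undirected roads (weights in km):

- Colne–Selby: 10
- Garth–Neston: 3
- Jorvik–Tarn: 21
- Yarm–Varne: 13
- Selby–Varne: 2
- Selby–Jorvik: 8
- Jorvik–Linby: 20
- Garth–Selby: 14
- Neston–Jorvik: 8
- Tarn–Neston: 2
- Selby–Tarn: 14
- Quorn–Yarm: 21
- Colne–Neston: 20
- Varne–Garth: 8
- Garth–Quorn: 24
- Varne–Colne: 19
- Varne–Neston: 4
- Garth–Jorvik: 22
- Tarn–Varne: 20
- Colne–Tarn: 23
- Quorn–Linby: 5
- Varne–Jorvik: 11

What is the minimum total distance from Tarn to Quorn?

Candidate routes:
Tarn - Neston - Jorvik - Linby - Quorn: 2+8+20+5 = 35
Tarn - Neston - Garth - Quorn: 2+3+24 = 29
The minimum is 29 km via Tarn - Neston - Garth - Quorn.

29 km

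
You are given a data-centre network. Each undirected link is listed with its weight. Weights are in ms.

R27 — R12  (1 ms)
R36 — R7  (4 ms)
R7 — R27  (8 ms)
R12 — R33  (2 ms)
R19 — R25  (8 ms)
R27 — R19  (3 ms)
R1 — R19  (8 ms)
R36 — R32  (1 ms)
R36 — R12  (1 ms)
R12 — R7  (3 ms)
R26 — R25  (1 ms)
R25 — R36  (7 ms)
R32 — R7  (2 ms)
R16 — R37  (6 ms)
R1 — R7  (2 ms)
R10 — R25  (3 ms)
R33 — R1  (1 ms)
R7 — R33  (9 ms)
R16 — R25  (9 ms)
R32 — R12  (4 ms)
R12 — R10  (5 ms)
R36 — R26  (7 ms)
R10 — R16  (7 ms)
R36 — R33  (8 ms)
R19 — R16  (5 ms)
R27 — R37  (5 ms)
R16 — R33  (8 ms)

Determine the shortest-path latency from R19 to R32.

Enumerating some paths:
R19–R27–R12–R32: 3+1+4 = 8
R19–R27–R12–R36–R32: 3+1+1+1 = 6
Cheapest is R19–R27–R12–R36–R32 at 6 ms.

6 ms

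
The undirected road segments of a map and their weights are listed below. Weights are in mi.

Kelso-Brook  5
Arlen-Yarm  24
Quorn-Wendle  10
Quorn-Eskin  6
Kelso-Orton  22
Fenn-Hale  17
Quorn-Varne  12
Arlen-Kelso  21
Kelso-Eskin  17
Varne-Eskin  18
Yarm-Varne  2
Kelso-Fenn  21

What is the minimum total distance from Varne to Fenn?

Running Dijkstra from Varne:
Varne: 0
Yarm: 2  (via Varne)
Quorn: 12  (via Varne)
Eskin: 18  (via Varne)
Wendle: 22  (via Quorn)
Arlen: 26  (via Yarm)
Kelso: 35  (via Eskin)
Brook: 40  (via Kelso)
Fenn: 56  (via Kelso)
Shortest route: Varne → Eskin → Kelso → Fenn = 56 mi.

56 mi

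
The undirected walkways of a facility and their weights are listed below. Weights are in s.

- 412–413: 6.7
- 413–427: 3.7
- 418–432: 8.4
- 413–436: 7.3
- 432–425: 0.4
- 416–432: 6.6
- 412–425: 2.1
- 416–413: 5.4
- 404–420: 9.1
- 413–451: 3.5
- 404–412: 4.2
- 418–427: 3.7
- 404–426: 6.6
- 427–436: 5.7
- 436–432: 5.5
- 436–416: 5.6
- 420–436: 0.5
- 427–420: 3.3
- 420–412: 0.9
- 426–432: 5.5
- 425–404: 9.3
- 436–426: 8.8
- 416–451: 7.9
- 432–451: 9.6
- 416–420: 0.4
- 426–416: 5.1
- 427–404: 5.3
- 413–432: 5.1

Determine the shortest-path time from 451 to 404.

12.5 s

Running Dijkstra from 451:
451: 0
413: 3.5  (via 451)
427: 7.2  (via 413)
416: 7.9  (via 451)
420: 8.3  (via 416)
432: 8.6  (via 413)
436: 8.8  (via 420)
425: 9  (via 432)
412: 9.2  (via 420)
418: 10.9  (via 427)
404: 12.5  (via 427)
Shortest route: 451–413–427–404 = 12.5 s.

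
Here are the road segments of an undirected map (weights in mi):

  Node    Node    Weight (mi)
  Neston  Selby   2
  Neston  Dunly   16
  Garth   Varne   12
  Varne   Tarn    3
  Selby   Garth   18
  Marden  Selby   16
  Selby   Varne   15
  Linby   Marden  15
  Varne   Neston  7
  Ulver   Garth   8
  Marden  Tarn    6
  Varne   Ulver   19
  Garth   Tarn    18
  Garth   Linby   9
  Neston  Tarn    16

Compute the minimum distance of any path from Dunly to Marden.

32 mi

Shortest distances from Dunly:
Dunly: 0
Neston: 16  (via Dunly)
Selby: 18  (via Neston)
Varne: 23  (via Neston)
Tarn: 26  (via Varne)
Marden: 32  (via Tarn)
Shortest route: Dunly–Neston–Varne–Tarn–Marden = 32 mi.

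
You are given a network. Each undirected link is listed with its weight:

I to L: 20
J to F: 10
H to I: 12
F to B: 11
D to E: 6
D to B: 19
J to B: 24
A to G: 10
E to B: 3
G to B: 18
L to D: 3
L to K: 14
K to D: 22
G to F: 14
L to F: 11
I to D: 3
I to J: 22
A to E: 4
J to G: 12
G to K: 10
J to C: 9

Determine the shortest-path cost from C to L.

Shortest distances from C:
C: 0
J: 9  (via C)
F: 19  (via J)
G: 21  (via J)
B: 30  (via F)
L: 30  (via F)
Shortest route: C → J → F → L = 30.

30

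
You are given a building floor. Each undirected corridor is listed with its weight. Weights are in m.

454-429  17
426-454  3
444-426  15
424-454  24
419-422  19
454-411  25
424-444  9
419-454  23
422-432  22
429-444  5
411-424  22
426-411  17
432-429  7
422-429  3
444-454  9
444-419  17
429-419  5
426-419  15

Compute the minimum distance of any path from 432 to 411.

Running Dijkstra from 432:
432: 0
429: 7  (via 432)
422: 10  (via 429)
444: 12  (via 429)
419: 12  (via 429)
424: 21  (via 444)
454: 21  (via 444)
426: 24  (via 454)
411: 41  (via 426)
Shortest route: 432 → 429 → 444 → 454 → 426 → 411 = 41 m.

41 m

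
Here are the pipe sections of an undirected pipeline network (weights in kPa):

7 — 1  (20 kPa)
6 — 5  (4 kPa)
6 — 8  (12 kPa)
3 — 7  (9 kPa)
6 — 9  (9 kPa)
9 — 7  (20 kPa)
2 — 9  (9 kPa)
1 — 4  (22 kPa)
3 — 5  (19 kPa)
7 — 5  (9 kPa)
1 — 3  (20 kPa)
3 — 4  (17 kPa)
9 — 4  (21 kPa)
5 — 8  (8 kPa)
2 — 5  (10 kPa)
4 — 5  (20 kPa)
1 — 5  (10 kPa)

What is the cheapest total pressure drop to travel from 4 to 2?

Running Dijkstra from 4:
4: 0
3: 17  (via 4)
5: 20  (via 4)
9: 21  (via 4)
1: 22  (via 4)
6: 24  (via 5)
7: 26  (via 3)
8: 28  (via 5)
2: 30  (via 5)
Shortest route: 4 → 5 → 2 = 30 kPa.

30 kPa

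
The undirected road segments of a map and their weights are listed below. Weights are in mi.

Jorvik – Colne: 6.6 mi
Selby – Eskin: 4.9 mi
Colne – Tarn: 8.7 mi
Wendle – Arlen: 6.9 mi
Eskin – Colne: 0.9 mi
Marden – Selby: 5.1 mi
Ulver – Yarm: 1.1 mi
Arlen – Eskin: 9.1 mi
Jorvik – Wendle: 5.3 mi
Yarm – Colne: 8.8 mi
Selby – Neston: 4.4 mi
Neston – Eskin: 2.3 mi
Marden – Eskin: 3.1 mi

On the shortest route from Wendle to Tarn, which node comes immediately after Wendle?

Jorvik

Candidate routes:
Wendle - Jorvik - Colne - Tarn: 5.3+6.6+8.7 = 20.6
Wendle - Arlen - Eskin - Colne - Tarn: 6.9+9.1+0.9+8.7 = 25.6
The minimum is 20.6 mi via Wendle - Jorvik - Colne - Tarn.
So from Wendle the first move is to Jorvik.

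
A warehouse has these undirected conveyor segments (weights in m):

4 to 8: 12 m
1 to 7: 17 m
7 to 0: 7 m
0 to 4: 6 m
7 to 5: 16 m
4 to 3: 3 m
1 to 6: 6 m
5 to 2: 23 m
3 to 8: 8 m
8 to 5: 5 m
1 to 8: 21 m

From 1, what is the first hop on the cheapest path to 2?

8

Compare a few routes:
1–7–5–2: 17+16+23 = 56
1–8–5–2: 21+5+23 = 49
1–7–0–4–3–8–5–2: 17+7+6+3+8+5+23 = 69
The minimum is 49 m via 1–8–5–2.
So from 1 the first move is to 8.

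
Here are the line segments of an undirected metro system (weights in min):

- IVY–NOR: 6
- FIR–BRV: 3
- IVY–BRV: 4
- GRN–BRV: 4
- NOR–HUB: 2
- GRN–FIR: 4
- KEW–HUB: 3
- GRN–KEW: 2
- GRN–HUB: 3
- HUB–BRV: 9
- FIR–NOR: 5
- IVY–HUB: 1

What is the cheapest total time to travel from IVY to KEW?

4 min

Compare a few routes:
IVY–HUB–GRN–KEW: 1+3+2 = 6
IVY–HUB–KEW: 1+3 = 4
Cheapest is IVY–HUB–KEW at 4 min.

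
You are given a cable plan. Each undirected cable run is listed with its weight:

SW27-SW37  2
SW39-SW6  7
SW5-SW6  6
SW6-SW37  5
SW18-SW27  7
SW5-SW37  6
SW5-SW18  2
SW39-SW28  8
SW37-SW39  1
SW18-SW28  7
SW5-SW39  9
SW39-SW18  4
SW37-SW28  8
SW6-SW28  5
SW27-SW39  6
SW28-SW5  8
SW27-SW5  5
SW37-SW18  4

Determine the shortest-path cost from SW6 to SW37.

5

Running Dijkstra from SW6:
SW6: 0
SW28: 5  (via SW6)
SW37: 5  (via SW6)
Shortest route: SW6–SW37 = 5.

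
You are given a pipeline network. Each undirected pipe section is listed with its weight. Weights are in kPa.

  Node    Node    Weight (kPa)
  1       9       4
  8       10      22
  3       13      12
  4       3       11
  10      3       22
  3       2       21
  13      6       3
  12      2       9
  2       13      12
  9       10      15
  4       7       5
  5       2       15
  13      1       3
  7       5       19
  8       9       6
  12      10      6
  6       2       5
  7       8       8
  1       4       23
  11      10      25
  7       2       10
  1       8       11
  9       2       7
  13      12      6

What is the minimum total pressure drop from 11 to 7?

50 kPa

Candidate routes:
11 - 10 - 9 - 8 - 7: 25+15+6+8 = 54
11 - 10 - 12 - 2 - 7: 25+6+9+10 = 50
The minimum is 50 kPa via 11 - 10 - 12 - 2 - 7.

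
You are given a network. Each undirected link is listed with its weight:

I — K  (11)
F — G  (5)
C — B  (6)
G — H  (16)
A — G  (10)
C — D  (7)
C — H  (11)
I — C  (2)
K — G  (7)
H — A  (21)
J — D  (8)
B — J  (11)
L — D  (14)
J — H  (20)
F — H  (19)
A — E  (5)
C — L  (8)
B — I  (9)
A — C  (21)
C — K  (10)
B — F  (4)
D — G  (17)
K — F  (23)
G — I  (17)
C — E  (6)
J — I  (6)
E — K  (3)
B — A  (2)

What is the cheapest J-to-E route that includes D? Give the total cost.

Shortest J→D: J → D = 8
Shortest D→E: D → C → E = 13
Total via D: 8 + 13 = 21.

21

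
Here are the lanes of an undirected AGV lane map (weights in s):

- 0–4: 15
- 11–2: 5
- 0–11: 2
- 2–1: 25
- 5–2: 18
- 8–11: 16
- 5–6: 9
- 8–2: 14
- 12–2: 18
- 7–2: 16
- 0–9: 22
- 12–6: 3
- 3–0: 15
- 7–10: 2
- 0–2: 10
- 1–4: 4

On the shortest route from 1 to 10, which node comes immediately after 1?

Candidate routes:
1–4–0–11–8–2–7–10: 4+15+2+16+14+16+2 = 69
1–4–0–11–2–7–10: 4+15+2+5+16+2 = 44
1–2–7–10: 25+16+2 = 43
1–4–0–2–7–10: 4+15+10+16+2 = 47
The minimum is 43 s via 1–2–7–10.
So from 1 the first move is to 2.

2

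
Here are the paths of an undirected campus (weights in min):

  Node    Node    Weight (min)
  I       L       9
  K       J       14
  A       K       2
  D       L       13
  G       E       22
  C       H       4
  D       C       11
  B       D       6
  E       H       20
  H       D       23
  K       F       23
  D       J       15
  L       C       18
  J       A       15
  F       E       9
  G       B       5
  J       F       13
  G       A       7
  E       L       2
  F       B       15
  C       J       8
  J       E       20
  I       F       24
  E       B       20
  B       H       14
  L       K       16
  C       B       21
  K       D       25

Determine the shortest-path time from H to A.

26 min

Candidate routes:
H - C - J - A: 4+8+15 = 27
H - C - D - B - G - A: 4+11+6+5+7 = 33
H - C - J - K - A: 4+8+14+2 = 28
H - B - G - A: 14+5+7 = 26
The minimum is 26 min via H - B - G - A.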